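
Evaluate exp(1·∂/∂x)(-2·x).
- 2 x - 2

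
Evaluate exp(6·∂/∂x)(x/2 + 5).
\frac{x}{2} + 8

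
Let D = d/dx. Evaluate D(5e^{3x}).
15 e^{3 x}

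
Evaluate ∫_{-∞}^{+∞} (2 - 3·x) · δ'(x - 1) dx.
3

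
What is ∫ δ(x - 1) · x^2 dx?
1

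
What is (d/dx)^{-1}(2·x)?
x^{2}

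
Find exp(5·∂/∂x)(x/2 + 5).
\frac{x}{2} + \frac{15}{2}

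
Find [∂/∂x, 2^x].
2^{x} \log{\left(2 \right)}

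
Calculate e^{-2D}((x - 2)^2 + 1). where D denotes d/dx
x^{2} - 8 x + 17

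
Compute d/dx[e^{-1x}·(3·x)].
3 \left(1 - x\right) e^{- x}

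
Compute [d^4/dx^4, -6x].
-24\frac{d^{3}}{dx^{3}}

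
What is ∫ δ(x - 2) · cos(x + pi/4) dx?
\cos{\left(\frac{\pi}{4} + 2 \right)}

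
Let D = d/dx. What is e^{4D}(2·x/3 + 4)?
\frac{2 x}{3} + \frac{20}{3}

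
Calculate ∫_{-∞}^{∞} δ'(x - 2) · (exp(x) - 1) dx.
- e^{2}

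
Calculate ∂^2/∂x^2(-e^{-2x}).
- 4 e^{- 2 x}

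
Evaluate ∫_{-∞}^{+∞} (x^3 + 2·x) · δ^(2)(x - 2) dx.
12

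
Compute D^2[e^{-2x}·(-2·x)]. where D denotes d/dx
8 \left(1 - x\right) e^{- 2 x}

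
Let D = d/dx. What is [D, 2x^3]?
6 x^{2}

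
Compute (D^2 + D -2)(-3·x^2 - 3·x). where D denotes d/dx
6 x^{2} - 9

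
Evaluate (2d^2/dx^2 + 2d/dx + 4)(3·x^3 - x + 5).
12 x^{3} + 18 x^{2} + 32 x + 18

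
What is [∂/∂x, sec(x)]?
\tan{\left(x \right)} \sec{\left(x \right)}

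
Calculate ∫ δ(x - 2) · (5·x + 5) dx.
15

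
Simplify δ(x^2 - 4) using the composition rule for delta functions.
\frac{\delta(x + 2) + \delta(x - 2)}{4}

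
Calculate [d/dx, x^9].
9 x^{8}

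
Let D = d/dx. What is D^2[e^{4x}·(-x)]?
\left(- 16 x - 8\right) e^{4 x}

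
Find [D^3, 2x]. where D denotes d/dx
6D^{2}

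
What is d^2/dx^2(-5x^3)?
- 30 x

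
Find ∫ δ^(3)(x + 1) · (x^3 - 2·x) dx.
-6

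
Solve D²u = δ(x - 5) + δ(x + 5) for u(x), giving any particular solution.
\frac{|x - 5|}{2} + \frac{|x + 5|}{2}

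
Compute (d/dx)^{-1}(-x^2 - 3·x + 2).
- \frac{x^{3}}{3} - \frac{3 x^{2}}{2} + 2 x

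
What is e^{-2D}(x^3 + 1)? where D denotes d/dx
x^{3} - 6 x^{2} + 12 x - 7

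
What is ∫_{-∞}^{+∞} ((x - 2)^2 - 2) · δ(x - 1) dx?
-1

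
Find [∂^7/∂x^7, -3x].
-21\frac{d^{6}}{dx^{6}}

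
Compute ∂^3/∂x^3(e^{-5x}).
- 125 e^{- 5 x}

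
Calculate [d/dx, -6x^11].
- 66 x^{10}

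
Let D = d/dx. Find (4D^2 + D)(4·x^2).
8 x + 32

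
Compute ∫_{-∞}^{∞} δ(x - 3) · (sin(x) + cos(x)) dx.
\cos{\left(3 \right)} + \sin{\left(3 \right)}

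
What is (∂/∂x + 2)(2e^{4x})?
12 e^{4 x}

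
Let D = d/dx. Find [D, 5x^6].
30 x^{5}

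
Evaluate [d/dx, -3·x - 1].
-3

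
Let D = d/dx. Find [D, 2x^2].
4 x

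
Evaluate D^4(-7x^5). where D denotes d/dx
- 840 x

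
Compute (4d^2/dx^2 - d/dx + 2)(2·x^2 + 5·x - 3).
4 x^{2} + 6 x + 5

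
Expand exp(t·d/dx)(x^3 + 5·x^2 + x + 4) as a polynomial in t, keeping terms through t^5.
t^{3} + t^{2} \left(3 x + 5\right) + t \left(3 x^{2} + 10 x + 1\right) + x^{3} + 5 x^{2} + x + 4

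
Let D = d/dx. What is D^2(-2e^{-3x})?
- 18 e^{- 3 x}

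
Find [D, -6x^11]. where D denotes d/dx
- 66 x^{10}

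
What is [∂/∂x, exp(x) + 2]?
e^{x}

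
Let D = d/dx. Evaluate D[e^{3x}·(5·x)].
\left(15 x + 5\right) e^{3 x}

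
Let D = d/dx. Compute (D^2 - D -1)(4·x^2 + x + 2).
- 4 x^{2} - 9 x + 5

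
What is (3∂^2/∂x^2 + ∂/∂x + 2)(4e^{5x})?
328 e^{5 x}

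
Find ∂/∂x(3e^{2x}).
6 e^{2 x}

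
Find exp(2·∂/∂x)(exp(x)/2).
\frac{e^{x + 2}}{2}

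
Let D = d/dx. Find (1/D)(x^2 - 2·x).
\frac{x^{3}}{3} - x^{2}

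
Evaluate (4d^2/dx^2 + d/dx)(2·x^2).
4 x + 16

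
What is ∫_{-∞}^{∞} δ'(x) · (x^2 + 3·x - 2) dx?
-3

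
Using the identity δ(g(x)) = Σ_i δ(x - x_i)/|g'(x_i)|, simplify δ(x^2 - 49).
\frac{\delta(x - 7) + \delta(x + 7)}{14}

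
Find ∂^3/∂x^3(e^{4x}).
64 e^{4 x}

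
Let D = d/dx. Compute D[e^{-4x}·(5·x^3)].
x^{2} \left(15 - 20 x\right) e^{- 4 x}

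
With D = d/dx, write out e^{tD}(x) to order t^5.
t + x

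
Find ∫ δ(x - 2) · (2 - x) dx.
0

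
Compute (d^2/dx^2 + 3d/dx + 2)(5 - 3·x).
1 - 6 x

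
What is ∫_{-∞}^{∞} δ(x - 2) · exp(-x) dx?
e^{-2}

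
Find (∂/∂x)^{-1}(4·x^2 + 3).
\frac{4 x^{3}}{3} + 3 x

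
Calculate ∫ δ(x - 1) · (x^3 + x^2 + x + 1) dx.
4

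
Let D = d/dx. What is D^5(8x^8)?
53760 x^{3}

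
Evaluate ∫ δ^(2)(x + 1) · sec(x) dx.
\left(1 + 2 \tan^{2}{\left(1 \right)}\right) \sec{\left(1 \right)}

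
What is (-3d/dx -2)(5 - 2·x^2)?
4 x^{2} + 12 x - 10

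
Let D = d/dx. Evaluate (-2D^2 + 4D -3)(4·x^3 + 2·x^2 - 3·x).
- 12 x^{3} + 42 x^{2} - 23 x - 20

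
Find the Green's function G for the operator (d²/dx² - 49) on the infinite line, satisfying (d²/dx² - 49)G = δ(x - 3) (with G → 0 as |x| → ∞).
-\frac{e^{-7|x - 3|}}{14}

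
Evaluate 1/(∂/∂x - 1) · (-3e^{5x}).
- \frac{3 e^{5 x}}{4}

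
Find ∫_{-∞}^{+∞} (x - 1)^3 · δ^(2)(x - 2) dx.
6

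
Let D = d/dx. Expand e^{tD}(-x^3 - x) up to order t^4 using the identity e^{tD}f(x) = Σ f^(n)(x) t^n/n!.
- t^{3} - 3 t^{2} x - t \left(3 x^{2} + 1\right) - x^{3} - x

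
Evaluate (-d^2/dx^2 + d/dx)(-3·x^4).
12 x^{2} \left(3 - x\right)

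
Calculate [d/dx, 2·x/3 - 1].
\frac{2}{3}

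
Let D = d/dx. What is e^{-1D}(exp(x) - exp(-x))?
- e^{1 - x} + e^{x - 1}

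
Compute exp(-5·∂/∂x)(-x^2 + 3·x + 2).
- x^{2} + 13 x - 38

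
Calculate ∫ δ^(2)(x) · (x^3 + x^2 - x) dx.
2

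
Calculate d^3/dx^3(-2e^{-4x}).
128 e^{- 4 x}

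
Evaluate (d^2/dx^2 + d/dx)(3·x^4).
12 x^{2} \left(x + 3\right)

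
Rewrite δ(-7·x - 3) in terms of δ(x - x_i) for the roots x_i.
\frac{\delta(x + 3/7)}{7}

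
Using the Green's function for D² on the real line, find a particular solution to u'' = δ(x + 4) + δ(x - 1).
\frac{|x + 4|}{2} + \frac{|x - 1|}{2}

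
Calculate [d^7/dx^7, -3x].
-21\frac{d^{6}}{dx^{6}}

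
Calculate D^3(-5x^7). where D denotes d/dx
- 1050 x^{4}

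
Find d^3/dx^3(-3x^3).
-18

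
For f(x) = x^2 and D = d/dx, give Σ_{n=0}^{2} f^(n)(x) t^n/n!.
t^{2} + 2 t x + x^{2}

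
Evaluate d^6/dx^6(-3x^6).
-2160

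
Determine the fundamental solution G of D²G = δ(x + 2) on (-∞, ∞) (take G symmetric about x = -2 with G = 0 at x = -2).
\frac{|x + 2|}{2}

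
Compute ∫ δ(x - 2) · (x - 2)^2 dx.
0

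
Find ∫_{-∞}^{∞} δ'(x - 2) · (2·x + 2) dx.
-2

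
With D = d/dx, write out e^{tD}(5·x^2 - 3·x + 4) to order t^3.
5 t^{2} + t \left(10 x - 3\right) + 5 x^{2} - 3 x + 4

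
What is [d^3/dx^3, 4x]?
12\frac{d^{2}}{dx^{2}}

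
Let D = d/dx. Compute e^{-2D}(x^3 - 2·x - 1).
x^{3} - 6 x^{2} + 10 x - 5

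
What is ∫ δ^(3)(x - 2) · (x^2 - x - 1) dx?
0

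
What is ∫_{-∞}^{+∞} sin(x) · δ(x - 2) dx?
\sin{\left(2 \right)}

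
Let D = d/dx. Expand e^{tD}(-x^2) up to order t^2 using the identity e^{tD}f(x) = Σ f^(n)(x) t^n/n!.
- t^{2} - 2 t x - x^{2}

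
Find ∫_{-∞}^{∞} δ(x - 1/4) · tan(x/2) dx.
\tan{\left(\frac{1}{8} \right)}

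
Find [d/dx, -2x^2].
- 4 x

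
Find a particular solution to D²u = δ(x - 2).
\frac{|x - 2|}{2}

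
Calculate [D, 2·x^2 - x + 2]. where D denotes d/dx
4 x - 1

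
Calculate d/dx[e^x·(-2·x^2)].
2 x \left(- x - 2\right) e^{x}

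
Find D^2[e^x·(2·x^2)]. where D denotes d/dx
2 \left(x^{2} + 4 x + 2\right) e^{x}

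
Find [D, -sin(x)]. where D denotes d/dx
- \cos{\left(x \right)}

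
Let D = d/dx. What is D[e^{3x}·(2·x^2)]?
2 x \left(3 x + 2\right) e^{3 x}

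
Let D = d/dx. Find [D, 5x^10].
50 x^{9}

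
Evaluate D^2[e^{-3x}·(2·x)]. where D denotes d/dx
6 \left(3 x - 2\right) e^{- 3 x}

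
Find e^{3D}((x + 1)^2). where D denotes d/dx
x^{2} + 8 x + 16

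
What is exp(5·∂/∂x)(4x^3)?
4 x^{3} + 60 x^{2} + 300 x + 500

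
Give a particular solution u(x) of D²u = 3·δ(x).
\frac{3|x|}{2}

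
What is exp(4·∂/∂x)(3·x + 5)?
3 x + 17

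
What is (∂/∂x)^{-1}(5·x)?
\frac{5 x^{2}}{2}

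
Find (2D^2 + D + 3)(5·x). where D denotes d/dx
15 x + 5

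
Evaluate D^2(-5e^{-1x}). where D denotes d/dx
- 5 e^{- x}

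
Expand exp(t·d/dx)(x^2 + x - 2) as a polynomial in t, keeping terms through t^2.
t^{2} + t \left(2 x + 1\right) + x^{2} + x - 2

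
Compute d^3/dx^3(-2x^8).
- 672 x^{5}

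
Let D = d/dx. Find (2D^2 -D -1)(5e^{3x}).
70 e^{3 x}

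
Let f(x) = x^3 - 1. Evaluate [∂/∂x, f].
3 x^{2}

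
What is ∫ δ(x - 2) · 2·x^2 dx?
8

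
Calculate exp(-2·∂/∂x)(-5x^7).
- 5 x^{7} + 70 x^{6} - 420 x^{5} + 1400 x^{4} - 2800 x^{3} + 3360 x^{2} - 2240 x + 640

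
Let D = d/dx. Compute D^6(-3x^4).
0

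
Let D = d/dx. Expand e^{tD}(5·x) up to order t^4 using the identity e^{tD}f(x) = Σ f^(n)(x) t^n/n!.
5 t + 5 x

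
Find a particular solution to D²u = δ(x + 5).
\frac{|x + 5|}{2}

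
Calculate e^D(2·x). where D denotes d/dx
2 x + 2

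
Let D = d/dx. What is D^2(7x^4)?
84 x^{2}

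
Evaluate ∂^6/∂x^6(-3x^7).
- 15120 x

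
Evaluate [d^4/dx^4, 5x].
20\frac{d^{3}}{dx^{3}}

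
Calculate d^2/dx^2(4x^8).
224 x^{6}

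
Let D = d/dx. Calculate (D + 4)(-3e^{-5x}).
3 e^{- 5 x}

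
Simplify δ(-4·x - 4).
\frac{\delta(x + 1)}{4}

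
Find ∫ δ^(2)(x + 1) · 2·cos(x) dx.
- 2 \cos{\left(1 \right)}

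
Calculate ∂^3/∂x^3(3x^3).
18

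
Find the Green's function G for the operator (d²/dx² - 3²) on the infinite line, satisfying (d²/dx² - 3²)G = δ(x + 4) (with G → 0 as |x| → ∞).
-\frac{e^{-3|x + 4|}}{6}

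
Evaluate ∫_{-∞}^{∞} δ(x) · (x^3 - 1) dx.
-1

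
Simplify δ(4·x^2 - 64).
\frac{\delta(x - 4) + \delta(x + 4)}{32}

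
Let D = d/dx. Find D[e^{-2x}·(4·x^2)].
8 x \left(1 - x\right) e^{- 2 x}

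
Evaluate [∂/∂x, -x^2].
- 2 x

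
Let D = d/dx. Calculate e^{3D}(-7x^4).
- 7 x^{4} - 84 x^{3} - 378 x^{2} - 756 x - 567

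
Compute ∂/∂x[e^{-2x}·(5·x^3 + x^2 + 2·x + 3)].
\left(- 10 x^{3} + 13 x^{2} - 2 x - 4\right) e^{- 2 x}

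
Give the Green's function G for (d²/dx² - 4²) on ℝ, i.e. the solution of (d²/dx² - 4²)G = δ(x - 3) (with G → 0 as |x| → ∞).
-\frac{e^{-4|x - 3|}}{8}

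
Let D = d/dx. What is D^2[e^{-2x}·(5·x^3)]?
10 x \left(2 x^{2} - 6 x + 3\right) e^{- 2 x}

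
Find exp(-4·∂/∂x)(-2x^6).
- 2 x^{6} + 48 x^{5} - 480 x^{4} + 2560 x^{3} - 7680 x^{2} + 12288 x - 8192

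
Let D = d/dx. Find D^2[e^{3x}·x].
\left(9 x + 6\right) e^{3 x}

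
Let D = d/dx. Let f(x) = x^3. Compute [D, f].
3 x^{2}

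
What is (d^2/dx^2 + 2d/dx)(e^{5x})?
35 e^{5 x}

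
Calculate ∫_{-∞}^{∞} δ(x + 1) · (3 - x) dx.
4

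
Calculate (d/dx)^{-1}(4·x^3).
x^{4}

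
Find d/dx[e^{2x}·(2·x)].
\left(4 x + 2\right) e^{2 x}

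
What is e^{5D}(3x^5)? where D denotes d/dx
3 x^{5} + 75 x^{4} + 750 x^{3} + 3750 x^{2} + 9375 x + 9375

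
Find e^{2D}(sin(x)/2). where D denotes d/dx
\frac{\sin{\left(x + 2 \right)}}{2}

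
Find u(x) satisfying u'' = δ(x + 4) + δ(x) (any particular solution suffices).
\frac{|x + 4|}{2} + \frac{|x|}{2}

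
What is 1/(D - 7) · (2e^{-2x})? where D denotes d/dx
- \frac{2 e^{- 2 x}}{9}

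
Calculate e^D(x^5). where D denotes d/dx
x^{5} + 5 x^{4} + 10 x^{3} + 10 x^{2} + 5 x + 1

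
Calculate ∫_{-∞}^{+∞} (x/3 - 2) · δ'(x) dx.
- \frac{1}{3}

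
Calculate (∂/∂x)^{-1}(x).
\frac{x^{2}}{2}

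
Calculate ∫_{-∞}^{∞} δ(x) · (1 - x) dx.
1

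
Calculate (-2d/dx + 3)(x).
3 x - 2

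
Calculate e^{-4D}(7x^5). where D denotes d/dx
7 x^{5} - 140 x^{4} + 1120 x^{3} - 4480 x^{2} + 8960 x - 7168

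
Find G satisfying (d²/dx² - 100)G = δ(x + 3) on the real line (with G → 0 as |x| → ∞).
-\frac{e^{-10|x + 3|}}{20}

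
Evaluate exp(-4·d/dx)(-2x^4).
- 2 x^{4} + 32 x^{3} - 192 x^{2} + 512 x - 512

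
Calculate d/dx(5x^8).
40 x^{7}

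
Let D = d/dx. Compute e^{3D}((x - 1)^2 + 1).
x^{2} + 4 x + 5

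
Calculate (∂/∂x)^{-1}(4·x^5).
\frac{2 x^{6}}{3}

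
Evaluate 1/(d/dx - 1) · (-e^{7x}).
- \frac{e^{7 x}}{6}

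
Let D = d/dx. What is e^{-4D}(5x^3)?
5 x^{3} - 60 x^{2} + 240 x - 320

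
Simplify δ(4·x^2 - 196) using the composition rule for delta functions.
\frac{\delta(x - 7) + \delta(x + 7)}{56}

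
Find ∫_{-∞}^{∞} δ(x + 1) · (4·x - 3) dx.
-7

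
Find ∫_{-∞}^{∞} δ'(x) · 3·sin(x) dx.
-3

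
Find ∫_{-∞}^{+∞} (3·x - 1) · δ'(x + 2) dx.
-3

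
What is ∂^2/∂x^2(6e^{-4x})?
96 e^{- 4 x}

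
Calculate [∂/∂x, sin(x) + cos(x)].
- \sin{\left(x \right)} + \cos{\left(x \right)}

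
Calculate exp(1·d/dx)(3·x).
3 x + 3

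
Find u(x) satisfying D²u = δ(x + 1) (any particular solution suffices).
\frac{|x + 1|}{2}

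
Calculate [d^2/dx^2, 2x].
4\frac{d}{dx}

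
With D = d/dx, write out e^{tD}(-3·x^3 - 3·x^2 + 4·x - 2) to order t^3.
- 3 t^{3} - t^{2} \left(9 x + 3\right) - t \left(9 x^{2} + 6 x - 4\right) - 3 x^{3} - 3 x^{2} + 4 x - 2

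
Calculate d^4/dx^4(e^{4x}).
256 e^{4 x}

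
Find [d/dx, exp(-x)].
- e^{- x}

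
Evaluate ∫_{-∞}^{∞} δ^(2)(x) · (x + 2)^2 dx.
2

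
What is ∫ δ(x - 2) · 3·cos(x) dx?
3 \cos{\left(2 \right)}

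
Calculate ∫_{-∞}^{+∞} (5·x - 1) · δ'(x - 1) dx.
-5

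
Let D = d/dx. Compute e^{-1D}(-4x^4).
- 4 x^{4} + 16 x^{3} - 24 x^{2} + 16 x - 4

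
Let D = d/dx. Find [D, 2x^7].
14 x^{6}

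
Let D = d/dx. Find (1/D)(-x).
- \frac{x^{2}}{2}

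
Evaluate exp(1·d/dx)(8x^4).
8 x^{4} + 32 x^{3} + 48 x^{2} + 32 x + 8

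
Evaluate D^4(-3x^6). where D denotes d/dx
- 1080 x^{2}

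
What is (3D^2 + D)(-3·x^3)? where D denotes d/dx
9 x \left(- x - 6\right)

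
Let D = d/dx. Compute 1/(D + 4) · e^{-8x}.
- \frac{e^{- 8 x}}{4}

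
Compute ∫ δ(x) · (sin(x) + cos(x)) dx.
1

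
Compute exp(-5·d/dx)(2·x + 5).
2 x - 5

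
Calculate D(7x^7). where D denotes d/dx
49 x^{6}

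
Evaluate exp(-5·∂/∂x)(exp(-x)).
e^{5 - x}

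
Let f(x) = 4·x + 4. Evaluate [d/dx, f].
4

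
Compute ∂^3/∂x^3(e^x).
e^{x}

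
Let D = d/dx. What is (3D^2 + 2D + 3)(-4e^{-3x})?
- 96 e^{- 3 x}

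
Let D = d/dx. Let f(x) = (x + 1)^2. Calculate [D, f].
2 x + 2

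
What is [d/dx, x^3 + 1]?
3 x^{2}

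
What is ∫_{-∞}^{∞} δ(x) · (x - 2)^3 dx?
-8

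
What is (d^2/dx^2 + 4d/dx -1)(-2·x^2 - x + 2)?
2 x^{2} - 15 x - 10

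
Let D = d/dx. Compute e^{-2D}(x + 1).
x - 1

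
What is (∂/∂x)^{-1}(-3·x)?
- \frac{3 x^{2}}{2}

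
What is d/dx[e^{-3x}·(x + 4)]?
\left(- 3 x - 11\right) e^{- 3 x}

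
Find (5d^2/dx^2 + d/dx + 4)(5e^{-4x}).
400 e^{- 4 x}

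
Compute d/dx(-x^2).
- 2 x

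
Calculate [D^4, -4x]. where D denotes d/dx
-16D^{3}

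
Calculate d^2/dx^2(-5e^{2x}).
- 20 e^{2 x}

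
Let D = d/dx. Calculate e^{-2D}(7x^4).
7 x^{4} - 56 x^{3} + 168 x^{2} - 224 x + 112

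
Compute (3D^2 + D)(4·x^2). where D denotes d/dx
8 x + 24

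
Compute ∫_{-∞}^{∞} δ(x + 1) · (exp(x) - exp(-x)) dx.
- 2 \sinh{\left(1 \right)}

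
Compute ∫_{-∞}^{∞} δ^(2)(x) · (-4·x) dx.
0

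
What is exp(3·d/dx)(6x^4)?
6 x^{4} + 72 x^{3} + 324 x^{2} + 648 x + 486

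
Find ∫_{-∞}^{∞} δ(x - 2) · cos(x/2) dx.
\cos{\left(1 \right)}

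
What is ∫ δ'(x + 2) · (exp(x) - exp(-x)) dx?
- 2 \cosh{\left(2 \right)}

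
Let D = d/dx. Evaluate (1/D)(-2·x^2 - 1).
- \frac{2 x^{3}}{3} - x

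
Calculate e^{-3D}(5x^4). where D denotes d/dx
5 x^{4} - 60 x^{3} + 270 x^{2} - 540 x + 405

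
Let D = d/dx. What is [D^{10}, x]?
10D^{9}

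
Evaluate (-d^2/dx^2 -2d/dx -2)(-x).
2 x + 2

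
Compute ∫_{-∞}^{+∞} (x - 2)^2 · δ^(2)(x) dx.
2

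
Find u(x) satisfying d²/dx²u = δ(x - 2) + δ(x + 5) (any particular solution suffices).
\frac{|x - 2|}{2} + \frac{|x + 5|}{2}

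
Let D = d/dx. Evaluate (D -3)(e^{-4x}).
- 7 e^{- 4 x}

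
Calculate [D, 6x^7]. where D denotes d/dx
42 x^{6}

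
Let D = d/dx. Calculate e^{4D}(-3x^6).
- 3 x^{6} - 72 x^{5} - 720 x^{4} - 3840 x^{3} - 11520 x^{2} - 18432 x - 12288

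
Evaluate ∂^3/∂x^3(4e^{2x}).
32 e^{2 x}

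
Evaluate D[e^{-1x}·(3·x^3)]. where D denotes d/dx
3 x^{2} \left(3 - x\right) e^{- x}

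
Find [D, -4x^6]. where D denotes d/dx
- 24 x^{5}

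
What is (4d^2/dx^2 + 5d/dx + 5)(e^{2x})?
31 e^{2 x}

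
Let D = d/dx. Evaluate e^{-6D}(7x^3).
7 x^{3} - 126 x^{2} + 756 x - 1512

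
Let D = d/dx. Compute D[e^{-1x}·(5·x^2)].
5 x \left(2 - x\right) e^{- x}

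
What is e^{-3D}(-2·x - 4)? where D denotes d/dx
2 - 2 x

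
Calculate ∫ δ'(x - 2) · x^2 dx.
-4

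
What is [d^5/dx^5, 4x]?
20\frac{d^{4}}{dx^{4}}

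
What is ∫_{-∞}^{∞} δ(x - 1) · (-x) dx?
-1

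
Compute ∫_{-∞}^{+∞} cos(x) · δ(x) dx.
1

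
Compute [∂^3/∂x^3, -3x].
-9\frac{d^{2}}{dx^{2}}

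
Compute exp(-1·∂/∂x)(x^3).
x^{3} - 3 x^{2} + 3 x - 1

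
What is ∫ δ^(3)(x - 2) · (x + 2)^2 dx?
0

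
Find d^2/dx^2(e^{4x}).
16 e^{4 x}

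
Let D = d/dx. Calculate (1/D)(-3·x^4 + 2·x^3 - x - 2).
- \frac{3 x^{5}}{5} + \frac{x^{4}}{2} - \frac{x^{2}}{2} - 2 x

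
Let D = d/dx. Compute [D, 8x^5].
40 x^{4}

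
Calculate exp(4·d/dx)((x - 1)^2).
x^{2} + 6 x + 9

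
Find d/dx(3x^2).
6 x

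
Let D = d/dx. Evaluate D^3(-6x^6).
- 720 x^{3}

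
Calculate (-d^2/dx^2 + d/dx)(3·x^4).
12 x^{2} \left(x - 3\right)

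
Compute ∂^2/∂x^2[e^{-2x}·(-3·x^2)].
6 \left(- 2 x^{2} + 4 x - 1\right) e^{- 2 x}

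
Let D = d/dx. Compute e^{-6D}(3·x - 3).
3 x - 21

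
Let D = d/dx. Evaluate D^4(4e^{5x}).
2500 e^{5 x}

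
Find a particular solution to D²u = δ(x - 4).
\frac{|x - 4|}{2}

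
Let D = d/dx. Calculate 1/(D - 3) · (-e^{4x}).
- e^{4 x}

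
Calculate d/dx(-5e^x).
- 5 e^{x}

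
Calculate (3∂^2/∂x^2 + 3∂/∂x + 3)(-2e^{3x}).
- 78 e^{3 x}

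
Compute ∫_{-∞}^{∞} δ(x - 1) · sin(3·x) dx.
\sin{\left(3 \right)}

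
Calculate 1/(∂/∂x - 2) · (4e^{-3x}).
- \frac{4 e^{- 3 x}}{5}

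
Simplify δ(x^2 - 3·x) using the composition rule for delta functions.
\frac{\delta(x - 3) + \delta(x)}{3}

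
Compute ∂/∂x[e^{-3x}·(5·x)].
5 \left(1 - 3 x\right) e^{- 3 x}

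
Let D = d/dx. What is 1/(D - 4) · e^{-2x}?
- \frac{e^{- 2 x}}{6}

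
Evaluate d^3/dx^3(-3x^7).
- 630 x^{4}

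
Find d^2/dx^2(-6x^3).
- 36 x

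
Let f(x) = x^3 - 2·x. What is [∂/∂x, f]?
3 x^{2} - 2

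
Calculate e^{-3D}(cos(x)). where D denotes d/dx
\cos{\left(x - 3 \right)}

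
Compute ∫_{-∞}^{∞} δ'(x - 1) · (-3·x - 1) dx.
3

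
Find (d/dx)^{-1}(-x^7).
- \frac{x^{8}}{8}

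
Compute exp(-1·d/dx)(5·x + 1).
5 x - 4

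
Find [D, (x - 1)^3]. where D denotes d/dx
3 \left(x - 1\right)^{2}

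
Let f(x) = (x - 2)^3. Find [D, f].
3 \left(x - 2\right)^{2}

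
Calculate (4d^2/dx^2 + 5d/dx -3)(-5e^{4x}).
- 405 e^{4 x}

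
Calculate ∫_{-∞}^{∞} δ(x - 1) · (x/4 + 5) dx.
\frac{21}{4}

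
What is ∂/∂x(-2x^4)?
- 8 x^{3}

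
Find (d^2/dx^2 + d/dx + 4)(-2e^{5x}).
- 68 e^{5 x}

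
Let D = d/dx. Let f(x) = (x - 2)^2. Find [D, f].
2 x - 4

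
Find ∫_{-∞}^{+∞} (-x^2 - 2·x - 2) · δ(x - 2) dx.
-10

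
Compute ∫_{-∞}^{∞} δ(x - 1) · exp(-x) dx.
e^{-1}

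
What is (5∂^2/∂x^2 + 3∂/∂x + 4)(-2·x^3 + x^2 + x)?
- 8 x^{3} - 14 x^{2} - 50 x + 13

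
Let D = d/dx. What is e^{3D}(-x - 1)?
- x - 4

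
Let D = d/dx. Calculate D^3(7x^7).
1470 x^{4}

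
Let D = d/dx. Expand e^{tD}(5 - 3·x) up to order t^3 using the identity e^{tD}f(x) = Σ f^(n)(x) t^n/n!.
- 3 t - 3 x + 5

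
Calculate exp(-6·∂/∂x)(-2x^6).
- 2 x^{6} + 72 x^{5} - 1080 x^{4} + 8640 x^{3} - 38880 x^{2} + 93312 x - 93312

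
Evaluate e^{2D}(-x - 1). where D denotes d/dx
- x - 3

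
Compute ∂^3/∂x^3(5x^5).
300 x^{2}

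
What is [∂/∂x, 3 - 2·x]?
-2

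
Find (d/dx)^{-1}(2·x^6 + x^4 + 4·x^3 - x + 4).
\frac{2 x^{7}}{7} + \frac{x^{5}}{5} + x^{4} - \frac{x^{2}}{2} + 4 x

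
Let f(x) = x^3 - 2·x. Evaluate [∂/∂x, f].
3 x^{2} - 2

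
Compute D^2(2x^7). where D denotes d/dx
84 x^{5}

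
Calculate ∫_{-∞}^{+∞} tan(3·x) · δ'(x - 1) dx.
- \frac{3}{\cos^{2}{\left(3 \right)}}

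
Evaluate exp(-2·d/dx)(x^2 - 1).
x^{2} - 4 x + 3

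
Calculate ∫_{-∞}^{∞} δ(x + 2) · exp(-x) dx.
e^{2}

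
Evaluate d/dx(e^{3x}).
3 e^{3 x}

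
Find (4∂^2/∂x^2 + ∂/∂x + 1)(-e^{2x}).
- 19 e^{2 x}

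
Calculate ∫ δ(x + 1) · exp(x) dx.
e^{-1}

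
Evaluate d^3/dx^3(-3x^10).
- 2160 x^{7}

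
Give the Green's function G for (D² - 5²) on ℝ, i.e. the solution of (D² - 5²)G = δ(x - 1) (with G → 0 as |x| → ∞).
-\frac{e^{-5|x - 1|}}{10}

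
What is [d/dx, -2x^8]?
- 16 x^{7}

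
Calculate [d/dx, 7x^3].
21 x^{2}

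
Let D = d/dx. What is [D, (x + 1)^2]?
2 x + 2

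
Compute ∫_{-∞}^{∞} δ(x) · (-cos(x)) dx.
-1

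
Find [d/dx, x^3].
3 x^{2}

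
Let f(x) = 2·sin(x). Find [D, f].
2 \cos{\left(x \right)}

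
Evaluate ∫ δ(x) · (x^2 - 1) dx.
-1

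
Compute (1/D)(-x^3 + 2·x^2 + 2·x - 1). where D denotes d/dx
- \frac{x^{4}}{4} + \frac{2 x^{3}}{3} + x^{2} - x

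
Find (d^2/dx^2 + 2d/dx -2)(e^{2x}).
6 e^{2 x}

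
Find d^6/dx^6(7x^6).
5040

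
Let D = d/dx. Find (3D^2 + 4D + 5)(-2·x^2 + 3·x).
x \left(- 10 x - 1\right)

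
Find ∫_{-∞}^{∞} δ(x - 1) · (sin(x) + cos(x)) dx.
\cos{\left(1 \right)} + \sin{\left(1 \right)}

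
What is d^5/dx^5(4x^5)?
480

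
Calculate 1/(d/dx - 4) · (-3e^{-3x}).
\frac{3 e^{- 3 x}}{7}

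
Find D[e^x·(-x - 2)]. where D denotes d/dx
\left(- x - 3\right) e^{x}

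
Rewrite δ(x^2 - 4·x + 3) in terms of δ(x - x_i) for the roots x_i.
\frac{\delta(x - 1) + \delta(x - 3)}{2}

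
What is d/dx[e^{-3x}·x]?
\left(1 - 3 x\right) e^{- 3 x}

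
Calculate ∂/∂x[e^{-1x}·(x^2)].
x \left(2 - x\right) e^{- x}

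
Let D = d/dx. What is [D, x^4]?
4 x^{3}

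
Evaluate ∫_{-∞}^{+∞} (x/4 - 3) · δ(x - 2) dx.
- \frac{5}{2}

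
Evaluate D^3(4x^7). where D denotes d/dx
840 x^{4}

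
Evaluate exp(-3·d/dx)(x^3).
x^{3} - 9 x^{2} + 27 x - 27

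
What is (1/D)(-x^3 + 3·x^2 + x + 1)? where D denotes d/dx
- \frac{x^{4}}{4} + x^{3} + \frac{x^{2}}{2} + x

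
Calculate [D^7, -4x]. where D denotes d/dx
-28D^{6}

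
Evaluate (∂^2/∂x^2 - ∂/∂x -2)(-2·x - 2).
4 x + 6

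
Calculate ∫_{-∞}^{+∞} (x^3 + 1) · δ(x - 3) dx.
28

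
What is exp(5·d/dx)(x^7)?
x^{7} + 35 x^{6} + 525 x^{5} + 4375 x^{4} + 21875 x^{3} + 65625 x^{2} + 109375 x + 78125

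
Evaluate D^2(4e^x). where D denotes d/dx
4 e^{x}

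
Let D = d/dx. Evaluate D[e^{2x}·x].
\left(2 x + 1\right) e^{2 x}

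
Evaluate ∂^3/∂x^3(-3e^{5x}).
- 375 e^{5 x}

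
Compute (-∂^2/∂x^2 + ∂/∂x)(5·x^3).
15 x \left(x - 2\right)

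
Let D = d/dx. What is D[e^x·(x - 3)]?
\left(x - 2\right) e^{x}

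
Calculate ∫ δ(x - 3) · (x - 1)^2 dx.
4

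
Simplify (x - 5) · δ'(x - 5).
-\delta(x - 5)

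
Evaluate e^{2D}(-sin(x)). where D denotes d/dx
- \sin{\left(x + 2 \right)}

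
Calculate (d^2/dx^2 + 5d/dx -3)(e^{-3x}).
- 9 e^{- 3 x}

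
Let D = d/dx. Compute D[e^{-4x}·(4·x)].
4 \left(1 - 4 x\right) e^{- 4 x}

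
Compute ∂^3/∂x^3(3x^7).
630 x^{4}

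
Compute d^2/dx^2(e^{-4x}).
16 e^{- 4 x}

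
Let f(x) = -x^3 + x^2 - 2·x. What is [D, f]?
- 3 x^{2} + 2 x - 2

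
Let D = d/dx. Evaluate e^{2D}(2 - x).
- x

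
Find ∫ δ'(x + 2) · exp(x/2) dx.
- \frac{1}{2 e}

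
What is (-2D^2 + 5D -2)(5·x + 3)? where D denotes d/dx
19 - 10 x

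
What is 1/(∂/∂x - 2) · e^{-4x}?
- \frac{e^{- 4 x}}{6}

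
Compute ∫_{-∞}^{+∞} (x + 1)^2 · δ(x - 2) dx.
9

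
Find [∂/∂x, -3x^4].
- 12 x^{3}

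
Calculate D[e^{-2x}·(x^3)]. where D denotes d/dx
x^{2} \left(3 - 2 x\right) e^{- 2 x}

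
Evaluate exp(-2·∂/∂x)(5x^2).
5 x^{2} - 20 x + 20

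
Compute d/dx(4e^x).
4 e^{x}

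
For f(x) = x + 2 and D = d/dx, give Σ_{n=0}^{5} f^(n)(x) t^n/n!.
t + x + 2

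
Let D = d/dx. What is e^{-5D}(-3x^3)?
- 3 x^{3} + 45 x^{2} - 225 x + 375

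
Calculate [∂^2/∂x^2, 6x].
12\frac{d}{dx}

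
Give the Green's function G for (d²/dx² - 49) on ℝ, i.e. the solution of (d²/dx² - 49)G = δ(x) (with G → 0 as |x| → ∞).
-\frac{e^{-7|x|}}{14}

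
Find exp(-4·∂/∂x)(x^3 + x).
x^{3} - 12 x^{2} + 49 x - 68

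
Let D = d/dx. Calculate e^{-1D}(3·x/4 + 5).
\frac{3 x}{4} + \frac{17}{4}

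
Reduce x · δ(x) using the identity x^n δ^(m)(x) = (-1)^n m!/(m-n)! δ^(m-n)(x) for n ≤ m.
0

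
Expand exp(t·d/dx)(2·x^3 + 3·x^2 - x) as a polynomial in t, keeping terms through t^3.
2 t^{3} + t^{2} \left(6 x + 3\right) + t \left(6 x^{2} + 6 x - 1\right) + 2 x^{3} + 3 x^{2} - x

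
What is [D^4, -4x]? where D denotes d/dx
-16D^{3}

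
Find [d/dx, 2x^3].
6 x^{2}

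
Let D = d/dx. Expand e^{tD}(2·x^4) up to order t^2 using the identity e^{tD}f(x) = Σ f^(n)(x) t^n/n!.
2 x^{2} \left(6 t^{2} + 4 t x + x^{2}\right)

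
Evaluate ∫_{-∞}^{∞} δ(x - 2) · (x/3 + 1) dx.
\frac{5}{3}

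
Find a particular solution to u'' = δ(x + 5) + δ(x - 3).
\frac{|x + 5|}{2} + \frac{|x - 3|}{2}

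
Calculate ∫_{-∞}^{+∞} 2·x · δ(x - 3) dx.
6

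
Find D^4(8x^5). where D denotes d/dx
960 x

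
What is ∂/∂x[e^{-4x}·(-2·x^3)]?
x^{2} \left(8 x - 6\right) e^{- 4 x}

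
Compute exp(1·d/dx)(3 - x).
2 - x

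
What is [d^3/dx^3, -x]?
-3\frac{d^{2}}{dx^{2}}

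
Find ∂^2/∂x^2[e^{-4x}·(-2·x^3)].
4 x \left(- 8 x^{2} + 12 x - 3\right) e^{- 4 x}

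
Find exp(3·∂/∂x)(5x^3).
5 x^{3} + 45 x^{2} + 135 x + 135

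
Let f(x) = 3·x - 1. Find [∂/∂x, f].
3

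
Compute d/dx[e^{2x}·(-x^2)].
2 x \left(- x - 1\right) e^{2 x}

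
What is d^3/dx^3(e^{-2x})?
- 8 e^{- 2 x}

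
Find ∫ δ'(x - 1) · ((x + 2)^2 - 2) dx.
-6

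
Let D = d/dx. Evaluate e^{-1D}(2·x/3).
\frac{2 x}{3} - \frac{2}{3}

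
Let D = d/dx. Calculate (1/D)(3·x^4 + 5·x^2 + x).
\frac{3 x^{5}}{5} + \frac{5 x^{3}}{3} + \frac{x^{2}}{2}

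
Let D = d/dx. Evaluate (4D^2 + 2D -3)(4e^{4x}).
276 e^{4 x}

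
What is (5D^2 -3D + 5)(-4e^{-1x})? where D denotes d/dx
- 52 e^{- x}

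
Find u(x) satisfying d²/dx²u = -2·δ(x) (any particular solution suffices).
-|x|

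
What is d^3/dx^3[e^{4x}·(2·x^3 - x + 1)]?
\left(128 x^{3} + 288 x^{2} + 80 x + 28\right) e^{4 x}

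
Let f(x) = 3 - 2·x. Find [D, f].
-2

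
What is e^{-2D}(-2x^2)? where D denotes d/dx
- 2 x^{2} + 8 x - 8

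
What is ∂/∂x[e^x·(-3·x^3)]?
3 x^{2} \left(- x - 3\right) e^{x}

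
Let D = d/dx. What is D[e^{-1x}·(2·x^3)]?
2 x^{2} \left(3 - x\right) e^{- x}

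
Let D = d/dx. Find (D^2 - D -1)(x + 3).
- x - 4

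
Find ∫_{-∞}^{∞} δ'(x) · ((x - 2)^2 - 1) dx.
4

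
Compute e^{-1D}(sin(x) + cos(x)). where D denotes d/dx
\sqrt{2} \cos{\left(- x + \frac{\pi}{4} + 1 \right)}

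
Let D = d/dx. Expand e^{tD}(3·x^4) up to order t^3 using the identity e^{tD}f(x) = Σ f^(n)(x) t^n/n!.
3 x \left(4 t^{3} + 6 t^{2} x + 4 t x^{2} + x^{3}\right)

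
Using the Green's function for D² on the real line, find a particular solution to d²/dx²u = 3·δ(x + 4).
\frac{3|x + 4|}{2}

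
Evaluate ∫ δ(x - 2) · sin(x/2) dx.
\sin{\left(1 \right)}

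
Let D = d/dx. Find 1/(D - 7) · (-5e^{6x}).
5 e^{6 x}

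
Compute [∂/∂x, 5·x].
5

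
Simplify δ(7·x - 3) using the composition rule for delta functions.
\frac{\delta(x - 3/7)}{7}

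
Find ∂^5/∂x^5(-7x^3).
0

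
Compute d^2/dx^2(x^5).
20 x^{3}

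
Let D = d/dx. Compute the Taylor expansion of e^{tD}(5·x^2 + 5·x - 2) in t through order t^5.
5 t^{2} + 5 t \left(2 x + 1\right) + 5 x^{2} + 5 x - 2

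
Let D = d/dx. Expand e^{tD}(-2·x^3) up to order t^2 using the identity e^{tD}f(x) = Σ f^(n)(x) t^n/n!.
2 x \left(- 3 t^{2} - 3 t x - x^{2}\right)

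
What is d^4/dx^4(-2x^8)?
- 3360 x^{4}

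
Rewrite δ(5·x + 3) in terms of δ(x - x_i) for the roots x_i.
\frac{\delta(x + 3/5)}{5}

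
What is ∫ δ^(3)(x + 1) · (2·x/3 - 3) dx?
0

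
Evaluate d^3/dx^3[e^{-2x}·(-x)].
4 \left(2 x - 3\right) e^{- 2 x}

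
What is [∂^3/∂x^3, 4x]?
12\frac{d^{2}}{dx^{2}}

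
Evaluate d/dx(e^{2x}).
2 e^{2 x}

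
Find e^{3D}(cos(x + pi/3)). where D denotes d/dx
\cos{\left(x + \frac{\pi}{3} + 3 \right)}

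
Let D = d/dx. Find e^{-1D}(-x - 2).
- x - 1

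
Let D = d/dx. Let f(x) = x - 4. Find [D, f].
1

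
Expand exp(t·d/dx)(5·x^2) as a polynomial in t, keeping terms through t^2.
5 t^{2} + 10 t x + 5 x^{2}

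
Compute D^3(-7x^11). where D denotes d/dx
- 6930 x^{8}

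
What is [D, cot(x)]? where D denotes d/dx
- \frac{1}{\sin^{2}{\left(x \right)}}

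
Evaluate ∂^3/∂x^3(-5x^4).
- 120 x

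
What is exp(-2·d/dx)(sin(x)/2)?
\frac{\sin{\left(x - 2 \right)}}{2}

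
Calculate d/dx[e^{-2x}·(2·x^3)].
x^{2} \left(6 - 4 x\right) e^{- 2 x}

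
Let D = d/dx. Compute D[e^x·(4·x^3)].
4 x^{2} \left(x + 3\right) e^{x}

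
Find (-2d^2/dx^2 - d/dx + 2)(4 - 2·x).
10 - 4 x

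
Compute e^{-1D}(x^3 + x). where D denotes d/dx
x^{3} - 3 x^{2} + 4 x - 2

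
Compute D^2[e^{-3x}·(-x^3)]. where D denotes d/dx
3 x \left(- 3 x^{2} + 6 x - 2\right) e^{- 3 x}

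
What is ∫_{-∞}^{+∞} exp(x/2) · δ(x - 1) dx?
e^{\frac{1}{2}}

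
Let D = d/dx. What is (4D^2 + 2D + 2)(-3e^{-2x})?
- 42 e^{- 2 x}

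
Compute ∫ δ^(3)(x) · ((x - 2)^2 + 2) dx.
0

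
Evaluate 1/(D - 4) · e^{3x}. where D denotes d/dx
- e^{3 x}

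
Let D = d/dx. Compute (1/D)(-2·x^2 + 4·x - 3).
- \frac{2 x^{3}}{3} + 2 x^{2} - 3 x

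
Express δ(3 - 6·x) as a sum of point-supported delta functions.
\frac{\delta(x - 1/2)}{6}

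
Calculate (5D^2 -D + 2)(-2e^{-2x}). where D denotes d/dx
- 48 e^{- 2 x}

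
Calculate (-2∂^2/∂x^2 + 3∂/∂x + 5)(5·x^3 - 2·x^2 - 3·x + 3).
25 x^{3} + 35 x^{2} - 87 x + 14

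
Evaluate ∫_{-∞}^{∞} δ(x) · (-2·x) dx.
0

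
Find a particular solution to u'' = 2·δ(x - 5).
|x - 5|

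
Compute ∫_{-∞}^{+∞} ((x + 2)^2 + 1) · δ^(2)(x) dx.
2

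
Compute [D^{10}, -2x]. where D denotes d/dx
-20D^{9}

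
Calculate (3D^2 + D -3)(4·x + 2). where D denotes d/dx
- 12 x - 2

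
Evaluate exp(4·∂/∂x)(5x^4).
5 x^{4} + 80 x^{3} + 480 x^{2} + 1280 x + 1280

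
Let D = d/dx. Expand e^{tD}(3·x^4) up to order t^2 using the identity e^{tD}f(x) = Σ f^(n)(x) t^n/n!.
3 x^{2} \left(6 t^{2} + 4 t x + x^{2}\right)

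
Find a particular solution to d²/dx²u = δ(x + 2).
\frac{|x + 2|}{2}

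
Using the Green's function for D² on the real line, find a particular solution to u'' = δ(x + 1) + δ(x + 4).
\frac{|x + 1|}{2} + \frac{|x + 4|}{2}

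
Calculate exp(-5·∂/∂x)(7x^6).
7 x^{6} - 210 x^{5} + 2625 x^{4} - 17500 x^{3} + 65625 x^{2} - 131250 x + 109375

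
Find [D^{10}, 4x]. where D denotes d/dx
40D^{9}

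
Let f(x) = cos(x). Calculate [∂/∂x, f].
- \sin{\left(x \right)}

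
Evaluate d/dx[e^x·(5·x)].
5 \left(x + 1\right) e^{x}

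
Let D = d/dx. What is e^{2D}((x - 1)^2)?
x^{2} + 2 x + 1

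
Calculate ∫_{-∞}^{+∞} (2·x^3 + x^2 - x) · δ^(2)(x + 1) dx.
-10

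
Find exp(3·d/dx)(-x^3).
- x^{3} - 9 x^{2} - 27 x - 27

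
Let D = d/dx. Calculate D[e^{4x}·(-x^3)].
x^{2} \left(- 4 x - 3\right) e^{4 x}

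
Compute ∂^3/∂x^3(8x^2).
0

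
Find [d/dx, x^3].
3 x^{2}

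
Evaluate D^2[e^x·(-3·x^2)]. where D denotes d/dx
3 \left(- x^{2} - 4 x - 2\right) e^{x}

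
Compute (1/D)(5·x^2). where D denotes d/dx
\frac{5 x^{3}}{3}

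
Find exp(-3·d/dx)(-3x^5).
- 3 x^{5} + 45 x^{4} - 270 x^{3} + 810 x^{2} - 1215 x + 729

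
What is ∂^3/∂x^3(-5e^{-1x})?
5 e^{- x}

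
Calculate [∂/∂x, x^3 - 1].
3 x^{2}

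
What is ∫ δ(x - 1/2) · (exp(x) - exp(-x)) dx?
2 \sinh{\left(\frac{1}{2} \right)}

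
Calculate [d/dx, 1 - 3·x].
-3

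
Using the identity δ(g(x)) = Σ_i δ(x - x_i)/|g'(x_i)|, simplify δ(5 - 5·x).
\frac{\delta(x - 1)}{5}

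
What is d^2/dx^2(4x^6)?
120 x^{4}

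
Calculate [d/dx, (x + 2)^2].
2 x + 4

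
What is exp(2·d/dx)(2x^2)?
2 x^{2} + 8 x + 8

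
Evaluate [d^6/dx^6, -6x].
-36\frac{d^{5}}{dx^{5}}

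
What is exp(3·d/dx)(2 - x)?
- x - 1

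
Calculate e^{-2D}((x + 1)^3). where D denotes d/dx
x^{3} - 3 x^{2} + 3 x - 1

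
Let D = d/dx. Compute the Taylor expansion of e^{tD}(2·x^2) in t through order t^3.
2 t^{2} + 4 t x + 2 x^{2}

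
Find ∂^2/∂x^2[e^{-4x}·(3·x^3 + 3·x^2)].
6 \left(8 x^{3} - 4 x^{2} - 5 x + 1\right) e^{- 4 x}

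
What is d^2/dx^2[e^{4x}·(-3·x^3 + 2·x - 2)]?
\left(- 48 x^{3} - 72 x^{2} + 14 x - 16\right) e^{4 x}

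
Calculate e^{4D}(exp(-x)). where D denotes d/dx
e^{- x - 4}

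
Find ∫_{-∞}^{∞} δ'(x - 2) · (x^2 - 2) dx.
-4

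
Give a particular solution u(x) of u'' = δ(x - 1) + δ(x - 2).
\frac{|x - 1|}{2} + \frac{|x - 2|}{2}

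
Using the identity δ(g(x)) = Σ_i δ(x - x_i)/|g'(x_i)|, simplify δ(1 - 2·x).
\frac{\delta(x - 1/2)}{2}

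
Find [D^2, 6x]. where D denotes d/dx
12D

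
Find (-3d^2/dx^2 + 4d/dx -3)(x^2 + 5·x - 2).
- 3 x^{2} - 7 x + 20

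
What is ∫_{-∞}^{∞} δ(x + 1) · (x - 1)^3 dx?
-8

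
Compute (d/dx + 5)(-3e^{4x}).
- 27 e^{4 x}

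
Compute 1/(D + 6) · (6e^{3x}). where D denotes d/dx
\frac{2 e^{3 x}}{3}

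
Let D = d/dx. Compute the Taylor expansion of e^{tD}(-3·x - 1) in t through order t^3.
- 3 t - 3 x - 1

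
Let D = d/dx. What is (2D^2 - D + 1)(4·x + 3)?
4 x - 1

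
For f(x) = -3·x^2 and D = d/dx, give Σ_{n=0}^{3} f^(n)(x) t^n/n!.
- 3 t^{2} - 6 t x - 3 x^{2}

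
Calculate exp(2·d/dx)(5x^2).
5 x^{2} + 20 x + 20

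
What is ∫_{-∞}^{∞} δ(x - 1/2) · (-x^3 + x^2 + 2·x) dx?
\frac{9}{8}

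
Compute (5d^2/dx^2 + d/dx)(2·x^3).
6 x \left(x + 10\right)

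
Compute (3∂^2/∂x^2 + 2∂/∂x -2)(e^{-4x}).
38 e^{- 4 x}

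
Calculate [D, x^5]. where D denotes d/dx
5 x^{4}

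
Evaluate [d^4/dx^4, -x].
-4\frac{d^{3}}{dx^{3}}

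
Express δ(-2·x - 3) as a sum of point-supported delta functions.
\frac{\delta(x + 3/2)}{2}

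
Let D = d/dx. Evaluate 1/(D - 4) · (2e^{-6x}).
- \frac{e^{- 6 x}}{5}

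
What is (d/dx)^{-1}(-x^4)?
- \frac{x^{5}}{5}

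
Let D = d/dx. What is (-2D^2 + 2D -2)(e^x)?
- 2 e^{x}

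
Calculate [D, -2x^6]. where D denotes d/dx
- 12 x^{5}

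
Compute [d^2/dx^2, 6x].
12\frac{d}{dx}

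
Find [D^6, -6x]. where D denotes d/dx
-36D^{5}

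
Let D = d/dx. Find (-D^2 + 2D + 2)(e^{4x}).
- 6 e^{4 x}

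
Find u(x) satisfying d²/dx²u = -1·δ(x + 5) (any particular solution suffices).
-\frac{|x + 5|}{2}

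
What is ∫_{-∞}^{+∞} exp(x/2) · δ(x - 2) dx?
e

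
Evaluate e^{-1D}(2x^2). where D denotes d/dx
2 x^{2} - 4 x + 2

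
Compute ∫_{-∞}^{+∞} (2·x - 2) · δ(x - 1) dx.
0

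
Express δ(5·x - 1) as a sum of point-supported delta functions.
\frac{\delta(x - 1/5)}{5}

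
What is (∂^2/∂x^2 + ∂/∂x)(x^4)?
4 x^{2} \left(x + 3\right)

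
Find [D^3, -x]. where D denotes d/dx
-3D^{2}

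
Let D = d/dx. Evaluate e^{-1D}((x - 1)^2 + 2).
x^{2} - 4 x + 6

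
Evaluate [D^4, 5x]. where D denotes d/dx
20D^{3}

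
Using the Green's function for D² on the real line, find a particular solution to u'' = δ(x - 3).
\frac{|x - 3|}{2}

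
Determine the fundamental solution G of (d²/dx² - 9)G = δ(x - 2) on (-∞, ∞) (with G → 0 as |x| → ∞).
-\frac{e^{-3|x - 2|}}{6}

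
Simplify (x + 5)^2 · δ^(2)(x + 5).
2\delta(x + 5)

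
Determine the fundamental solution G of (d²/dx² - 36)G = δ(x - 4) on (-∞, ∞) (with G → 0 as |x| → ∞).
-\frac{e^{-6|x - 4|}}{12}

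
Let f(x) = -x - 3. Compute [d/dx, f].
-1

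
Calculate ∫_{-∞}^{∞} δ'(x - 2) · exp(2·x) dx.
- 2 e^{4}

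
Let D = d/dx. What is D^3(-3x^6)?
- 360 x^{3}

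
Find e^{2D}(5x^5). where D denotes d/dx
5 x^{5} + 50 x^{4} + 200 x^{3} + 400 x^{2} + 400 x + 160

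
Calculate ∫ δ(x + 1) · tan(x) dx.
- \tan{\left(1 \right)}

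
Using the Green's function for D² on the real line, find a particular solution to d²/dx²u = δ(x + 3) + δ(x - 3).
\frac{|x + 3|}{2} + \frac{|x - 3|}{2}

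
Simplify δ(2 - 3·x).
\frac{\delta(x - 2/3)}{3}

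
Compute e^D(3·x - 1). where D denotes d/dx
3 x + 2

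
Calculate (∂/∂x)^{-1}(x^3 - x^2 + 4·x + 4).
\frac{x^{4}}{4} - \frac{x^{3}}{3} + 2 x^{2} + 4 x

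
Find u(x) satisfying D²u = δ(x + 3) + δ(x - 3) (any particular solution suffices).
\frac{|x + 3|}{2} + \frac{|x - 3|}{2}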